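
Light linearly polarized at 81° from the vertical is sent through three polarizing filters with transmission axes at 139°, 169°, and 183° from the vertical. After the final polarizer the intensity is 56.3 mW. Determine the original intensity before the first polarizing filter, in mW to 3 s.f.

By Malus's law, I₁ = I₀ cos²(139° − 81°) = I₀ cos²(58°) = 0.2808 I₀.
I₂ = I₁ cos²(169° − 139°) = 0.2808 I₀ · cos²(30°) = 0.2106 I₀.
I₃ = I₂ cos²(183° − 169°) = 0.2106 I₀ · cos²(14°) = 0.1983 I₀.
So 56.3 mW = 0.1983 I₀, giving I₀ = 56.3/0.1983 = 283.9 mW.

I₀ ≈ 284 mW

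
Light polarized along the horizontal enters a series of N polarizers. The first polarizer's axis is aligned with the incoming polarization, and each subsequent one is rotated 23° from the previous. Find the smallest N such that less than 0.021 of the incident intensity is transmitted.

N = 25

First polarizer is aligned with the polarization: full transmission.
Each further stage multiplies by cos²(23°) = 0.8473.
After N polarizers: T = 0.8473^(N−1). Require T < 0.021 ⇒ N−1 > ln(0.021)/ln(0.8473) = 23.32, so N−1 ≥ 24 and N = 25.
Check: N=25 gives T = 0.01876 < 0.021; N=24 gives T = 0.02214.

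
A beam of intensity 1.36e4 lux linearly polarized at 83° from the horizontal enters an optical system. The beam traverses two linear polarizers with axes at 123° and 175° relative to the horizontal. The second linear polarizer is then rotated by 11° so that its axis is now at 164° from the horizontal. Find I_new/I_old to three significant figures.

Before rotation:
I₁ = I₀ cos²(123° − 83°) = I₀ cos²(40°) = 0.5868 I₀.
I₂ = I₁ cos²(175° − 123°) = 0.5868 I₀ · cos²(52°) = 0.2224 I₀.
After rotation:
I₁ = I₀ cos²(123° − 83°) = I₀ cos²(40°) = 0.5868 I₀.
I₂ = I₁ cos²(164° − 123°) = 0.5868 I₀ · cos²(41°) = 0.3342 I₀.
Ratio = 0.3342 / 0.2224 = 1.503.

I_new/I_old ≈ 1.50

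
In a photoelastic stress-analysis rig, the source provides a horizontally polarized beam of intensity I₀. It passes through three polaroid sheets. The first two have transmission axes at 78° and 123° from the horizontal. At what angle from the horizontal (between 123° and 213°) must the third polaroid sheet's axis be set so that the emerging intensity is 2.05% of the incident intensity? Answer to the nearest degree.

θ ≈ 136°

By Malus's law, I₁ = I₀ cos²(78° − 0°) = I₀ cos²(78°) = 0.04323 I₀.
I₂ = I₁ cos²(123° − 78°) = 0.04323 I₀ · cos²(45°) = 0.02161 I₀.
Need I₃/I₀ = 0.0205, so cos²(θ − 123°) = 0.0205 / 0.02161 = 0.9485.
θ − 123° = arccos(√0.9485) = 13.1°, giving θ ≈ 123 + 13.1 = 136.1°.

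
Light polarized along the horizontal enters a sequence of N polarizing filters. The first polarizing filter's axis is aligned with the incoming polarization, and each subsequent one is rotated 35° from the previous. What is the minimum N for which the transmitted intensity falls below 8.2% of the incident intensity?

N = 8

First polarizer is aligned with the polarization: full transmission.
Each further stage multiplies by cos²(35°) = 0.671.
After N polarizers: T = 0.671^(N−1). Require T < 0.082 ⇒ N−1 > ln(0.082)/ln(0.671) = 6.27, so N−1 ≥ 7 and N = 8.
Check: N=8 gives T = 0.06125 < 0.082; N=7 gives T = 0.09128.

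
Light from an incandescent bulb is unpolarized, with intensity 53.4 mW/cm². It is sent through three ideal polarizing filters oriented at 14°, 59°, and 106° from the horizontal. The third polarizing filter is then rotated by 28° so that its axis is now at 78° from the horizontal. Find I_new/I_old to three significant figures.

I_new/I_old ≈ 1.92

Before rotation:
Unpolarized light through the first polarizer → I₁ = ½ I₀, now polarized at 14°.
I₂ = I₁ cos²(59° − 14°) = 0.5 I₀ · cos²(45°) = 0.25 I₀.
I₃ = I₂ cos²(106° − 59°) = 0.25 I₀ · cos²(47°) = 0.1163 I₀.
After rotation:
Unpolarized light through the first polarizer → I₁ = ½ I₀, now polarized at 14°.
I₂ = I₁ cos²(59° − 14°) = 0.5 I₀ · cos²(45°) = 0.25 I₀.
I₃ = I₂ cos²(78° − 59°) = 0.25 I₀ · cos²(19°) = 0.2235 I₀.
Ratio = 0.2235 / 0.1163 = 1.922.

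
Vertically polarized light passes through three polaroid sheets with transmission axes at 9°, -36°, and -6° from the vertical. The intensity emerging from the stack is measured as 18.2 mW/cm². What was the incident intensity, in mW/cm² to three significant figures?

By Malus's law, I₁ = I₀ cos²(9° − 0°) = I₀ cos²(9°) = 0.9755 I₀.
I₂ = I₁ cos²(-36° − 9°) = 0.9755 I₀ · cos²(45°) = 0.4878 I₀.
I₃ = I₂ cos²(-6° + 36°) = 0.4878 I₀ · cos²(30°) = 0.3658 I₀.
So 18.2 mW/cm² = 0.3658 I₀, giving I₀ = 18.2/0.3658 = 49.75 mW/cm².

I₀ ≈ 49.8 mW/cm²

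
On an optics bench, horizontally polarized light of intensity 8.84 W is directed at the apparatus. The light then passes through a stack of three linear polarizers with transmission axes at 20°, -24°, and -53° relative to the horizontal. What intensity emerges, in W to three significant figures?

I ≈ 3.09 W

I₁ = 8.84 W · cos²(20°) = 7.806 W.
I₂ = I₁ · cos²(44°) = 7.806 · 0.5174 = 4.039 W.
I₃ = I₂ · cos²(29°) = 4.039 · 0.765 = 3.09 W.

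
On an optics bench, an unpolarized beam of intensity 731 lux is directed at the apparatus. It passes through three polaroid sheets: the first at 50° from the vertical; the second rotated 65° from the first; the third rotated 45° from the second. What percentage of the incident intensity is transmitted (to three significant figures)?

Unpolarized light through the first polarizer → I₁ = 731 lux/2 = 365.5 lux, polarized at 50°.
I₂ = I₁ · cos²(65°) = 365.5 · 0.1786 = 65.28 lux.
I₃ = I₂ · cos²(45°) = 65.28 · 0.5 = 32.64 lux.
That is 4.465% of the incident intensity.

≈ 4.47%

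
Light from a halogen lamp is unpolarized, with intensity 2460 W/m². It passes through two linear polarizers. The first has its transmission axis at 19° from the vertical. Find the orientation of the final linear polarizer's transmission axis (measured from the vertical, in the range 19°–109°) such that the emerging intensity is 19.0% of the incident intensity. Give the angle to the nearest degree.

θ ≈ 71°

Unpolarized light through the first polarizer → I₁ = ½ I₀, now polarized at 19°.
Need I₂/I₀ = 0.19, so cos²(θ − 19°) = 0.19 / 0.5 = 0.38.
θ − 19° = arccos(√0.38) = 51.9°, giving θ ≈ 19 + 51.9 = 70.9°.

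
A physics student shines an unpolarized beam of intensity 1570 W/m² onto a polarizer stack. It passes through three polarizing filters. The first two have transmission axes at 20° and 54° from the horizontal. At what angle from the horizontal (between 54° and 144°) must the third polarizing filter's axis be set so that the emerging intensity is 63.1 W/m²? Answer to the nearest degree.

θ ≈ 124°

Unpolarized light through the first polarizer → I₁ = ½ I₀, now polarized at 20°.
I₂ = I₁ cos²(54° − 20°) = 0.5 I₀ · cos²(34°) = 0.3437 I₀.
Target fraction: 63.1 / 1570 W/m² = 0.04019 of I₀.
Need I₃/I₀ = 0.04019, so cos²(θ − 54°) = 0.04019 / 0.3437 = 0.117.
θ − 54° = arccos(√0.117) = 70.0°, giving θ ≈ 54 + 70.0 = 124.0°.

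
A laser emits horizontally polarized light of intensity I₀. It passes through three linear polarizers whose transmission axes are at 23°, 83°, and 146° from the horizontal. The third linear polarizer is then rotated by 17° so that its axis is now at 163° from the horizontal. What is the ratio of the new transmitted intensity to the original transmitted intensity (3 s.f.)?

I_new/I_old ≈ 0.146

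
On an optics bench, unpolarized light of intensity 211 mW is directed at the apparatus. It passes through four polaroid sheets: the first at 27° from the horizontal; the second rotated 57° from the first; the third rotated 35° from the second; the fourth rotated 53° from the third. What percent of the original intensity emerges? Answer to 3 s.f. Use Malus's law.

≈ 3.60%

Unpolarized light through the first polarizer → I₁ = 211 mW/2 = 105.5 mW, polarized at 27°.
I₂ = I₁ · cos²(57°) = 105.5 · 0.2966 = 31.29 mW.
I₃ = I₂ · cos²(35°) = 31.29 · 0.671 = 21 mW.
I₄ = I₃ · cos²(53°) = 21 · 0.3622 = 7.605 mW.
That is 3.604% of the incident intensity.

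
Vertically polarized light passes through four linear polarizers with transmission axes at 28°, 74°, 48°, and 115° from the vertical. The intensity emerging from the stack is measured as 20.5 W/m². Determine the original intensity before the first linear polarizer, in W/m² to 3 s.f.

I₁ = I₀ cos²(28° − 0°) = I₀ cos²(28°) = 0.7796 I₀.
I₂ = I₁ cos²(74° − 28°) = 0.7796 I₀ · cos²(46°) = 0.3762 I₀.
I₃ = I₂ cos²(48° − 74°) = 0.3762 I₀ · cos²(26°) = 0.3039 I₀.
I₄ = I₃ cos²(115° − 48°) = 0.3039 I₀ · cos²(67°) = 0.0464 I₀.
So 20.5 W/m² = 0.0464 I₀, giving I₀ = 20.5/0.0464 = 441.8 W/m².

I₀ ≈ 442 W/m²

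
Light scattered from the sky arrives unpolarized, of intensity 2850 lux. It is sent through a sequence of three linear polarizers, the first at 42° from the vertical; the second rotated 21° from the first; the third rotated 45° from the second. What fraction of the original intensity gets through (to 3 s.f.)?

Unpolarized light through the first polarizer → I₁ = 2850 lux/2 = 1425 lux, polarized at 42°.
I₂ = I₁ · cos²(21°) = 1425 · 0.8716 = 1242 lux.
I₃ = I₂ · cos²(45°) = 1242 · 0.5 = 621 lux.
Transmitted fraction = 0.2179.

I/I₀ ≈ 0.218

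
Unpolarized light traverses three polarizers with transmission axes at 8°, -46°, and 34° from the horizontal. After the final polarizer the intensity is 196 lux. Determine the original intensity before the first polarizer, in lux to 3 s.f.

I₀ ≈ 3.76e4 lux

Unpolarized light through the first polarizer → I₁ = ½ I₀, now polarized at 8°.
I₂ = I₁ cos²(-46° − 8°) = 0.5 I₀ · cos²(54°) = 0.1727 I₀.
I₃ = I₂ cos²(34° + 46°) = 0.1727 I₀ · cos²(80°) = 0.005209 I₀.
So 196 lux = 0.005209 I₀, giving I₀ = 196/0.005209 = 3.763e+04 lux.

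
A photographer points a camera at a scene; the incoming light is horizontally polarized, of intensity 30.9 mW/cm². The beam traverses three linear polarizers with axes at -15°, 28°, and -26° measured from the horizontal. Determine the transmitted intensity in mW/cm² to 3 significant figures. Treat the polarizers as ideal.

I ≈ 5.33 mW/cm²

I₁ = 30.9 mW/cm² · cos²(15°) = 28.83 mW/cm².
I₂ = I₁ · cos²(43°) = 28.83 · 0.5349 = 15.42 mW/cm².
I₃ = I₂ · cos²(54°) = 15.42 · 0.3455 = 5.328 mW/cm².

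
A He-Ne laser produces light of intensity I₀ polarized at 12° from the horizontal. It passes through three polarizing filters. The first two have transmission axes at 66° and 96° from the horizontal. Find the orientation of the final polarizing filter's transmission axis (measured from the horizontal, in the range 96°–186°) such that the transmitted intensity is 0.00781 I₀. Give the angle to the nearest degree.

I₁ = I₀ cos²(66° − 12°) = I₀ cos²(54°) = 0.3455 I₀.
I₂ = I₁ cos²(96° − 66°) = 0.3455 I₀ · cos²(30°) = 0.2591 I₀.
Need I₃/I₀ = 0.00781, so cos²(θ − 96°) = 0.00781 / 0.2591 = 0.03014.
θ − 96° = arccos(√0.03014) = 80.0°, giving θ ≈ 96 + 80.0 = 176.0°.

θ ≈ 176°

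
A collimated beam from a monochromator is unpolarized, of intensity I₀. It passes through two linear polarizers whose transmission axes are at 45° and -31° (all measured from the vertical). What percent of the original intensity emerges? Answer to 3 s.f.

≈ 2.93%

Unpolarized light through the first polarizer → I₁ = ½ I₀, now polarized at 45°.
I₂ = I₁ cos²(-31° − 45°) = 0.5 I₀ · cos²(76°) = 0.02926 I₀.
That is 2.926% of the incident intensity.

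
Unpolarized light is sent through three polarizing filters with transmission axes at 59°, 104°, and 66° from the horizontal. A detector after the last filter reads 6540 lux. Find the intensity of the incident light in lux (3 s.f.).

I₀ ≈ 4.21e4 lux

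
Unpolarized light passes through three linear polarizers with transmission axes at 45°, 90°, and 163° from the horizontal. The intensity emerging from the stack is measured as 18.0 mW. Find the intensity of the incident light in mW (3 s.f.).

I₀ ≈ 842 mW

Unpolarized light through the first polarizer → I₁ = ½ I₀, now polarized at 45°.
I₂ = I₁ cos²(90° − 45°) = 0.5 I₀ · cos²(45°) = 0.25 I₀.
I₃ = I₂ cos²(163° − 90°) = 0.25 I₀ · cos²(73°) = 0.02137 I₀.
So 18.0 mW = 0.02137 I₀, giving I₀ = 18.0/0.02137 = 842.3 mW.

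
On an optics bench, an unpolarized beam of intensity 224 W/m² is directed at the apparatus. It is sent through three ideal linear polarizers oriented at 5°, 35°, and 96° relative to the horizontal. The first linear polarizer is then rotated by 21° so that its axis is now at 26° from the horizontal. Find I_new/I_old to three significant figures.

Before rotation:
Unpolarized light through the first polarizer → I₁ = ½ I₀, now polarized at 5°.
I₂ = I₁ cos²(35° − 5°) = 0.5 I₀ · cos²(30°) = 0.375 I₀.
I₃ = I₂ cos²(96° − 35°) = 0.375 I₀ · cos²(61°) = 0.08814 I₀.
After rotation:
Unpolarized light through the first polarizer → I₁ = ½ I₀, now polarized at 26°.
I₂ = I₁ cos²(35° − 26°) = 0.5 I₀ · cos²(9°) = 0.4878 I₀.
I₃ = I₂ cos²(96° − 35°) = 0.4878 I₀ · cos²(61°) = 0.1146 I₀.
Ratio = 0.1146 / 0.08814 = 1.301.

I_new/I_old ≈ 1.30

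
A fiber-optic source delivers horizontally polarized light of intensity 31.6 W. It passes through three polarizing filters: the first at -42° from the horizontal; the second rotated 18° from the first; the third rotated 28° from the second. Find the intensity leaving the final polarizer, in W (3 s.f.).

By Malus's law, I₁ = 31.6 W · cos²(42°) = 17.45 W.
I₂ = I₁ · cos²(18°) = 17.45 · 0.9045 = 15.79 W.
I₃ = I₂ · cos²(28°) = 15.79 · 0.7796 = 12.31 W.

I ≈ 12.3 W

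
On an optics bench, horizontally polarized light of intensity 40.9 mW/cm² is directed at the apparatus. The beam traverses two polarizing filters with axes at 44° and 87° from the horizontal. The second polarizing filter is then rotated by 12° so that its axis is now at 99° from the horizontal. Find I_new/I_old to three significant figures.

Before rotation:
I₁ = I₀ cos²(44° − 0°) = I₀ cos²(44°) = 0.5174 I₀.
I₂ = I₁ cos²(87° − 44°) = 0.5174 I₀ · cos²(43°) = 0.2768 I₀.
After rotation:
I₁ = I₀ cos²(44° − 0°) = I₀ cos²(44°) = 0.5174 I₀.
I₂ = I₁ cos²(99° − 44°) = 0.5174 I₀ · cos²(55°) = 0.1702 I₀.
Ratio = 0.1702 / 0.2768 = 0.6151.

I_new/I_old ≈ 0.615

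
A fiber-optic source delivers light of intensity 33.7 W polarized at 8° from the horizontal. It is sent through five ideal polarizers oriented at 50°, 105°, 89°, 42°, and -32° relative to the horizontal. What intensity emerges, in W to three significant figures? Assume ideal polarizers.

I ≈ 0.200 W

By Malus's law, I₁ = 33.7 W · cos²(42°) = 18.61 W.
I₂ = I₁ · cos²(55°) = 18.61 · 0.329 = 6.123 W.
I₃ = I₂ · cos²(16°) = 6.123 · 0.924 = 5.658 W.
I₄ = I₃ · cos²(47°) = 5.658 · 0.4651 = 2.632 W.
I₅ = I₄ · cos²(74°) = 2.632 · 0.07598 = 0.1999 W.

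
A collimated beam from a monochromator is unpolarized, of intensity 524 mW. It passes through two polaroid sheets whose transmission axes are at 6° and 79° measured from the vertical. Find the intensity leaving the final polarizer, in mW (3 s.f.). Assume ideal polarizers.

I ≈ 22.4 mW

Unpolarized light through the first polarizer → I₁ = 524 mW/2 = 262 mW, polarized at 6°.
I₂ = I₁ · cos²(73°) = 262 · 0.08548 = 22.4 mW.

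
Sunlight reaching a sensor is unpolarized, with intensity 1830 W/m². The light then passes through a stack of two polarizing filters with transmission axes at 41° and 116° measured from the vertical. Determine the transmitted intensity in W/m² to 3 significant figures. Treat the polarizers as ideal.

I ≈ 61.3 W/m²

Unpolarized light through the first polarizer → I₁ = 1830 W/m²/2 = 915 W/m², polarized at 41°.
I₂ = I₁ · cos²(75°) = 915 · 0.06699 = 61.29 W/m².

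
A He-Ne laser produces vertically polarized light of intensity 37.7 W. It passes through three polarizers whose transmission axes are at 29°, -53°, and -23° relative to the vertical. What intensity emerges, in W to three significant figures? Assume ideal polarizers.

I ≈ 0.419 W

By Malus's law, I₁ = 37.7 W · cos²(29°) = 28.84 W.
I₂ = I₁ · cos²(82°) = 28.84 · 0.01937 = 0.5586 W.
I₃ = I₂ · cos²(30°) = 0.5586 · 0.75 = 0.4189 W.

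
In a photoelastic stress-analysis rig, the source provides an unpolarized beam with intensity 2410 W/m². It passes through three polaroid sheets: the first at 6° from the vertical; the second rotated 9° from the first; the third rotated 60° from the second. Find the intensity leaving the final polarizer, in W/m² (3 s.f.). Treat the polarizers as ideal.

I ≈ 294 W/m²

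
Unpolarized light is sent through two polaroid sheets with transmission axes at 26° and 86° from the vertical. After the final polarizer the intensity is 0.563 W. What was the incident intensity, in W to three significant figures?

I₀ ≈ 4.50 W

Unpolarized light through the first polarizer → I₁ = ½ I₀, now polarized at 26°.
I₂ = I₁ cos²(86° − 26°) = 0.5 I₀ · cos²(60°) = 0.125 I₀.
So 0.563 W = 0.125 I₀, giving I₀ = 0.563/0.125 = 4.504 W.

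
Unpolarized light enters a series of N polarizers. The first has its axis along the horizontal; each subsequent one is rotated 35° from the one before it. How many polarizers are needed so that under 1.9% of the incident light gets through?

N = 10

First polarizer halves the unpolarized light: factor 1/2.
Each further stage multiplies by cos²(35°) = 0.671.
After N polarizers: T = 0.5·0.671^(N−1). Require T < 0.019 ⇒ N−1 > ln(0.019/0.5)/ln(0.671) = 8.20, so N−1 ≥ 9 and N = 10.
Check: N=10 gives T = 0.01379 < 0.019; N=9 gives T = 0.02055.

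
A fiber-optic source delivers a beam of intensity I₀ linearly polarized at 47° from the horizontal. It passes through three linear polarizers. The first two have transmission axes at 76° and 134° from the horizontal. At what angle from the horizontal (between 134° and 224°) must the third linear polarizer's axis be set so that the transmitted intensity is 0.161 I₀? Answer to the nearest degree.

θ ≈ 164°

By Malus's law, I₁ = I₀ cos²(76° − 47°) = I₀ cos²(29°) = 0.765 I₀.
I₂ = I₁ cos²(134° − 76°) = 0.765 I₀ · cos²(58°) = 0.2148 I₀.
Need I₃/I₀ = 0.161, so cos²(θ − 134°) = 0.161 / 0.2148 = 0.7495.
θ − 134° = arccos(√0.7495) = 30.0°, giving θ ≈ 134 + 30.0 = 164.0°.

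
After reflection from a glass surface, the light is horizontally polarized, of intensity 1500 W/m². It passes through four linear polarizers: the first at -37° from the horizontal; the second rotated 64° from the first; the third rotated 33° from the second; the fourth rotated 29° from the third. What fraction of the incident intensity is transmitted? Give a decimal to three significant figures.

I₁ = 1500 W/m² · cos²(37°) = 956.7 W/m².
I₂ = I₁ · cos²(64°) = 956.7 · 0.1922 = 183.9 W/m².
I₃ = I₂ · cos²(33°) = 183.9 · 0.7034 = 129.3 W/m².
I₄ = I₃ · cos²(29°) = 129.3 · 0.765 = 98.92 W/m².
Transmitted fraction = 0.06595.

I/I₀ ≈ 0.0659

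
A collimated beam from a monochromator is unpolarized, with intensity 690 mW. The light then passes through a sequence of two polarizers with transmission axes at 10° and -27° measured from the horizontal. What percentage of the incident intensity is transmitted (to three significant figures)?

Unpolarized light through the first polarizer → I₁ = 690 mW/2 = 345 mW, polarized at 10°.
I₂ = I₁ · cos²(37°) = 345 · 0.6378 = 220 mW.
That is 31.89% of the incident intensity.

≈ 31.9%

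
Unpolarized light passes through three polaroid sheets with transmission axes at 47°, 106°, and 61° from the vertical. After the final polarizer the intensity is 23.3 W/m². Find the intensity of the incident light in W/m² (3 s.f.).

I₀ ≈ 351 W/m²

Unpolarized light through the first polarizer → I₁ = ½ I₀, now polarized at 47°.
I₂ = I₁ cos²(106° − 47°) = 0.5 I₀ · cos²(59°) = 0.1326 I₀.
I₃ = I₂ cos²(61° − 106°) = 0.1326 I₀ · cos²(45°) = 0.06632 I₀.
So 23.3 W/m² = 0.06632 I₀, giving I₀ = 23.3/0.06632 = 351.3 W/m².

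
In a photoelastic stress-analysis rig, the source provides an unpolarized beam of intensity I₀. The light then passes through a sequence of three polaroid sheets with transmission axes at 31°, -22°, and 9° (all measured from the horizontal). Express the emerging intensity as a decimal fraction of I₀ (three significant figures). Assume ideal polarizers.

≈ 0.133 I₀

Unpolarized light through the first polarizer → I₁ = ½ I₀, now polarized at 31°.
I₂ = I₁ cos²(-22° − 31°) = 0.5 I₀ · cos²(53°) = 0.1811 I₀.
I₃ = I₂ cos²(9° + 22°) = 0.1811 I₀ · cos²(31°) = 0.1331 I₀.
Transmitted fraction = 0.1331.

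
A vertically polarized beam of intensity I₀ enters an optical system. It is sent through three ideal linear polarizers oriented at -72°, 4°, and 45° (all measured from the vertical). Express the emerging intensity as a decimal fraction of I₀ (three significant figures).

I₁ = I₀ cos²(-72° − 0°) = I₀ cos²(72°) = 0.09549 I₀.
I₂ = I₁ cos²(4° + 72°) = 0.09549 I₀ · cos²(76°) = 0.005589 I₀.
I₃ = I₂ cos²(45° − 4°) = 0.005589 I₀ · cos²(41°) = 0.003183 I₀.
Transmitted fraction = 0.003183.

≈ 0.00318 I₀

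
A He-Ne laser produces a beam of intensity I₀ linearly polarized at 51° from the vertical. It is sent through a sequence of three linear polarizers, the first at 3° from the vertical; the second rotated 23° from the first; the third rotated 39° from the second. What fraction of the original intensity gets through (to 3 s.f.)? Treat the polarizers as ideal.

≈ 0.229 I₀

I₁ = I₀ cos²(3° − 51°) = I₀ cos²(48°) = 0.4477 I₀.
I₂ = I₁ cos²(23°) = 0.4477 · 0.8473 I₀ = 0.3794 I₀.
I₃ = I₂ cos²(39°) = 0.3794 · 0.604 I₀ = 0.2291 I₀.
Transmitted fraction = 0.2291.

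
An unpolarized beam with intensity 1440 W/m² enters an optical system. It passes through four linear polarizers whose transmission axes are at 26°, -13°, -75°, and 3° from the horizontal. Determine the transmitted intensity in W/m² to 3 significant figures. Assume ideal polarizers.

I ≈ 4.14 W/m²

Unpolarized light through the first polarizer → I₁ = 1440 W/m²/2 = 720 W/m², polarized at 26°.
I₂ = I₁ · cos²(39°) = 720 · 0.604 = 434.8 W/m².
I₃ = I₂ · cos²(62°) = 434.8 · 0.2204 = 95.84 W/m².
I₄ = I₃ · cos²(78°) = 95.84 · 0.04323 = 4.143 W/m².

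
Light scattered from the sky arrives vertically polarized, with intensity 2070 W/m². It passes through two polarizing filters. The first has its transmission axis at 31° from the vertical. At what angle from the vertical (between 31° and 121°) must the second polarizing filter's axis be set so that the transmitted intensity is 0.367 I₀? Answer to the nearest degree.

By Malus's law, I₁ = I₀ cos²(31° − 0°) = I₀ cos²(31°) = 0.7347 I₀.
Need I₂/I₀ = 0.367, so cos²(θ − 31°) = 0.367 / 0.7347 = 0.4995.
θ − 31° = arccos(√0.4995) = 45.0°, giving θ ≈ 31 + 45.0 = 76.0°.

θ ≈ 76°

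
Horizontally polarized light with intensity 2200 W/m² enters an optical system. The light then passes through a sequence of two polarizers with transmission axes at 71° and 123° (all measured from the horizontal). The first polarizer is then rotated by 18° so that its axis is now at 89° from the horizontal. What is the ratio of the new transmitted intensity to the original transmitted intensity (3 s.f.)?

I_new/I_old ≈ 0.00521

Before rotation:
I₁ = I₀ cos²(71° − 0°) = I₀ cos²(71°) = 0.106 I₀.
I₂ = I₁ cos²(123° − 71°) = 0.106 I₀ · cos²(52°) = 0.04018 I₀.
After rotation:
I₁ = I₀ cos²(89° − 0°) = I₀ cos²(89°) = 0.0003046 I₀.
I₂ = I₁ cos²(123° − 89°) = 0.0003046 I₀ · cos²(34°) = 0.0002093 I₀.
Ratio = 0.0002093 / 0.04018 = 0.005211.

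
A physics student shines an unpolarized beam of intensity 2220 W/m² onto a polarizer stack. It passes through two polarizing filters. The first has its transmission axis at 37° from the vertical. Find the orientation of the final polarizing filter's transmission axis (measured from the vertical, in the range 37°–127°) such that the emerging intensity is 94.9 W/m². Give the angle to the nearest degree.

Unpolarized light through the first polarizer → I₁ = ½ I₀, now polarized at 37°.
Target fraction: 94.9 / 2220 W/m² = 0.04275 of I₀.
Need I₂/I₀ = 0.04275, so cos²(θ − 37°) = 0.04275 / 0.5 = 0.0855.
θ − 37° = arccos(√0.0855) = 73.0°, giving θ ≈ 37 + 73.0 = 110.0°.

θ ≈ 110°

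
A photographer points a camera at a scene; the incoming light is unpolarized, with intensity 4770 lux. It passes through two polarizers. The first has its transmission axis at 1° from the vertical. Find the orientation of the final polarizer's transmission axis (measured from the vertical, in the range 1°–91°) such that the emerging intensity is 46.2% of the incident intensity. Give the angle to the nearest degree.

θ ≈ 17°

Unpolarized light through the first polarizer → I₁ = ½ I₀, now polarized at 1°.
Need I₂/I₀ = 0.462, so cos²(θ − 1°) = 0.462 / 0.5 = 0.924.
θ − 1° = arccos(√0.924) = 16.0°, giving θ ≈ 1 + 16.0 = 17.0°.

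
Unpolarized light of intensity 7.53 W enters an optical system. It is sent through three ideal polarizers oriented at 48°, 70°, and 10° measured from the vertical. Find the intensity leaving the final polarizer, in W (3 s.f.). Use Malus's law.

I ≈ 0.809 W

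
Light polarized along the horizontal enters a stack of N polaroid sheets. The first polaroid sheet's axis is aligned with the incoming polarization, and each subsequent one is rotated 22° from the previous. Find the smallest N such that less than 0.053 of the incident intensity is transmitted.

N = 21

First polarizer is aligned with the polarization: full transmission.
Each further stage multiplies by cos²(22°) = 0.8597.
After N polarizers: T = 0.8597^(N−1). Require T < 0.053 ⇒ N−1 > ln(0.053)/ln(0.8597) = 19.43, so N−1 ≥ 20 and N = 21.
Check: N=21 gives T = 0.0486 < 0.053; N=20 gives T = 0.05653.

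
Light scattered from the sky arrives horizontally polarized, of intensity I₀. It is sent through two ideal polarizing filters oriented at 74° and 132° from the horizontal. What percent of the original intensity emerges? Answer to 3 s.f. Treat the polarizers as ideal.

≈ 2.13%

I₁ = I₀ cos²(74° − 0°) = I₀ cos²(74°) = 0.07598 I₀.
I₂ = I₁ cos²(132° − 74°) = 0.07598 I₀ · cos²(58°) = 0.02134 I₀.
That is 2.134% of the incident intensity.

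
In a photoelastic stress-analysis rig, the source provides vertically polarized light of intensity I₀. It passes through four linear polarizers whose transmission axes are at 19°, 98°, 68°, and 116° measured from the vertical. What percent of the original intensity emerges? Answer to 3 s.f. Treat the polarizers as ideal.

By Malus's law, I₁ = I₀ cos²(19° − 0°) = I₀ cos²(19°) = 0.894 I₀.
I₂ = I₁ cos²(98° − 19°) = 0.894 I₀ · cos²(79°) = 0.03255 I₀.
I₃ = I₂ cos²(68° − 98°) = 0.03255 I₀ · cos²(30°) = 0.02441 I₀.
I₄ = I₃ cos²(116° − 68°) = 0.02441 I₀ · cos²(48°) = 0.01093 I₀.
That is 1.093% of the incident intensity.

≈ 1.09%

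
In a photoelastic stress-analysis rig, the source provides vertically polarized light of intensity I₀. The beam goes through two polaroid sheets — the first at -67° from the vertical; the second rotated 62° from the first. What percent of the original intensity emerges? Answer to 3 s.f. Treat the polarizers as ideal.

≈ 3.36%

I₁ = I₀ cos²(-67° − 0°) = I₀ cos²(67°) = 0.1527 I₀.
I₂ = I₁ cos²(62°) = 0.1527 · 0.2204 I₀ = 0.03365 I₀.
That is 3.365% of the incident intensity.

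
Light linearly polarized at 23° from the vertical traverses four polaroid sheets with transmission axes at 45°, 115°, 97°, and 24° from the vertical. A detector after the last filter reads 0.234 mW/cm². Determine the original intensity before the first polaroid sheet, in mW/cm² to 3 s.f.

I₀ ≈ 30.1 mW/cm²

I₁ = I₀ cos²(45° − 23°) = I₀ cos²(22°) = 0.8597 I₀.
I₂ = I₁ cos²(115° − 45°) = 0.8597 I₀ · cos²(70°) = 0.1006 I₀.
I₃ = I₂ cos²(97° − 115°) = 0.1006 I₀ · cos²(18°) = 0.09096 I₀.
I₄ = I₃ cos²(24° − 97°) = 0.09096 I₀ · cos²(73°) = 0.007775 I₀.
So 0.234 mW/cm² = 0.007775 I₀, giving I₀ = 0.234/0.007775 = 30.1 mW/cm².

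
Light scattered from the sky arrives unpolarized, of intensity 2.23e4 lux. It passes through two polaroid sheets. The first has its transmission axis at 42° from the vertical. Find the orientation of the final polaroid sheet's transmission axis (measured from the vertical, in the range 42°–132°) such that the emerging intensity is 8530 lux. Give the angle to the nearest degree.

θ ≈ 71°

Unpolarized light through the first polarizer → I₁ = ½ I₀, now polarized at 42°.
Target fraction: 8530 / 2.23e4 lux = 0.3825 of I₀.
Need I₂/I₀ = 0.3825, so cos²(θ − 42°) = 0.3825 / 0.5 = 0.765.
θ − 42° = arccos(√0.765) = 29.0°, giving θ ≈ 42 + 29.0 = 71.0°.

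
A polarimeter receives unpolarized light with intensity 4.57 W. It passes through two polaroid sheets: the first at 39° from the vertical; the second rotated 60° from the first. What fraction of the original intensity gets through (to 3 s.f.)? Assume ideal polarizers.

I/I₀ ≈ 0.125

Unpolarized light through the first polarizer → I₁ = 4.57 W/2 = 2.285 W, polarized at 39°.
I₂ = I₁ · cos²(60°) = 2.285 · 0.25 = 0.5713 W.
Transmitted fraction = 0.125.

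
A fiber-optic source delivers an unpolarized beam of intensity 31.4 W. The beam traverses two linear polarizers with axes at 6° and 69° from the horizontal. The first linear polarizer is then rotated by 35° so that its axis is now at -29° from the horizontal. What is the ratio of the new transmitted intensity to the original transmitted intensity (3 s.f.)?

Before rotation:
Unpolarized light through the first polarizer → I₁ = ½ I₀, now polarized at 6°.
I₂ = I₁ cos²(69° − 6°) = 0.5 I₀ · cos²(63°) = 0.1031 I₀.
After rotation:
Unpolarized light through the first polarizer → I₁ = ½ I₀, now polarized at -29°.
Angle between axes 1 and 2: 82°. I₂ = 0.5 I₀ · cos²(82°) = 0.009685 I₀.
Ratio = 0.009685 / 0.1031 = 0.09398.

I_new/I_old ≈ 0.0940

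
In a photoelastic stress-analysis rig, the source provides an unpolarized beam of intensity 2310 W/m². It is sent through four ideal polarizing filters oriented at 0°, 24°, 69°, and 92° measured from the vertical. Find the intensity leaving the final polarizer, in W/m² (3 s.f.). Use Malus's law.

Unpolarized light through the first polarizer → I₁ = 2310 W/m²/2 = 1155 W/m², polarized at 0°.
I₂ = I₁ · cos²(24°) = 1155 · 0.8346 = 963.9 W/m².
I₃ = I₂ · cos²(45°) = 963.9 · 0.5 = 482 W/m².
I₄ = I₃ · cos²(23°) = 482 · 0.8473 = 408.4 W/m².

I ≈ 408 W/m²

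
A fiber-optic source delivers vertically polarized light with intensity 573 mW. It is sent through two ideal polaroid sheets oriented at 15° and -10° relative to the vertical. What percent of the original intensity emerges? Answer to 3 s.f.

≈ 76.6%

I₁ = 573 mW · cos²(15°) = 534.6 mW.
I₂ = I₁ · cos²(25°) = 534.6 · 0.8214 = 439.1 mW.
That is 76.64% of the incident intensity.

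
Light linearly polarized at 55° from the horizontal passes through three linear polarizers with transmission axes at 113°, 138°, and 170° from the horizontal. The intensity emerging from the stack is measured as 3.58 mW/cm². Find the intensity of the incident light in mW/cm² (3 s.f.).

I₀ ≈ 21.6 mW/cm²

I₁ = I₀ cos²(113° − 55°) = I₀ cos²(58°) = 0.2808 I₀.
I₂ = I₁ cos²(138° − 113°) = 0.2808 I₀ · cos²(25°) = 0.2307 I₀.
I₃ = I₂ cos²(170° − 138°) = 0.2307 I₀ · cos²(32°) = 0.1659 I₀.
So 3.58 mW/cm² = 0.1659 I₀, giving I₀ = 3.58/0.1659 = 21.58 mW/cm².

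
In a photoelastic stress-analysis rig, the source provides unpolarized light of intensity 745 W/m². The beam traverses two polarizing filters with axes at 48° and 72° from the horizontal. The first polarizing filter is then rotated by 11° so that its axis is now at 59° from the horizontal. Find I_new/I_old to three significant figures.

I_new/I_old ≈ 1.14

Before rotation:
Unpolarized light through the first polarizer → I₁ = ½ I₀, now polarized at 48°.
I₂ = I₁ cos²(72° − 48°) = 0.5 I₀ · cos²(24°) = 0.4173 I₀.
After rotation:
Unpolarized light through the first polarizer → I₁ = ½ I₀, now polarized at 59°.
I₂ = I₁ cos²(72° − 59°) = 0.5 I₀ · cos²(13°) = 0.4747 I₀.
Ratio = 0.4747 / 0.4173 = 1.138.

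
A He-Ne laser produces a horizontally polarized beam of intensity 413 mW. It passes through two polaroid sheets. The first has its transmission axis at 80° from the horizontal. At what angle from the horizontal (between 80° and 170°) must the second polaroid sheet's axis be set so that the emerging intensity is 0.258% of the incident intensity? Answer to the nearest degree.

θ ≈ 153°

I₁ = I₀ cos²(80° − 0°) = I₀ cos²(80°) = 0.03015 I₀.
Need I₂/I₀ = 0.00258, so cos²(θ − 80°) = 0.00258 / 0.03015 = 0.08556.
θ − 80° = arccos(√0.08556) = 73.0°, giving θ ≈ 80 + 73.0 = 153.0°.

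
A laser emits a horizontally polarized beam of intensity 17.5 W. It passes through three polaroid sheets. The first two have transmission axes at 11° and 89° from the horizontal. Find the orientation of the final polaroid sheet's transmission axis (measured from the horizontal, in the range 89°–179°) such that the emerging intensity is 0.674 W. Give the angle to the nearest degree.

θ ≈ 105°

By Malus's law, I₁ = I₀ cos²(11° − 0°) = I₀ cos²(11°) = 0.9636 I₀.
I₂ = I₁ cos²(89° − 11°) = 0.9636 I₀ · cos²(78°) = 0.04165 I₀.
Target fraction: 0.674 / 17.5 W = 0.03851 of I₀.
Need I₃/I₀ = 0.03851, so cos²(θ − 89°) = 0.03851 / 0.04165 = 0.9246.
θ − 89° = arccos(√0.9246) = 15.9°, giving θ ≈ 89 + 15.9 = 104.9°.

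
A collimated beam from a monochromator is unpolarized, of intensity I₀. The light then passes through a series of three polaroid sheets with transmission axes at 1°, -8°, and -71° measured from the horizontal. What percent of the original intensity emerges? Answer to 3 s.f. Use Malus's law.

≈ 10.1%

Unpolarized light through the first polarizer → I₁ = ½ I₀, now polarized at 1°.
I₂ = I₁ cos²(-8° − 1°) = 0.5 I₀ · cos²(9°) = 0.4878 I₀.
I₃ = I₂ cos²(-71° + 8°) = 0.4878 I₀ · cos²(63°) = 0.1005 I₀.
That is 10.05% of the incident intensity.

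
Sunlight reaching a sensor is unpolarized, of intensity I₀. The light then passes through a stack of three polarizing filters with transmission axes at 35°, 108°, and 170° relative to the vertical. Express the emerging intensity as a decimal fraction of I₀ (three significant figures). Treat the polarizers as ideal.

Unpolarized light through the first polarizer → I₁ = ½ I₀, now polarized at 35°.
I₂ = I₁ cos²(108° − 35°) = 0.5 I₀ · cos²(73°) = 0.04274 I₀.
I₃ = I₂ cos²(170° − 108°) = 0.04274 I₀ · cos²(62°) = 0.00942 I₀.
Transmitted fraction = 0.00942.

≈ 0.00942 I₀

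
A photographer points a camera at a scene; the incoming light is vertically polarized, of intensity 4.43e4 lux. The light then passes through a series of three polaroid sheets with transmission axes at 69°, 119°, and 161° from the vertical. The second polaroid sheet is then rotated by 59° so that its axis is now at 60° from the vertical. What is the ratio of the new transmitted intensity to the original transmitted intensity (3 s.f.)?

Before rotation:
By Malus's law, I₁ = I₀ cos²(69° − 0°) = I₀ cos²(69°) = 0.1284 I₀.
I₂ = I₁ cos²(119° − 69°) = 0.1284 I₀ · cos²(50°) = 0.05306 I₀.
I₃ = I₂ cos²(161° − 119°) = 0.05306 I₀ · cos²(42°) = 0.0293 I₀.
After rotation:
I₁ = I₀ cos²(69° − 0°) = I₀ cos²(69°) = 0.1284 I₀.
I₂ = I₁ cos²(60° − 69°) = 0.1284 I₀ · cos²(9°) = 0.1253 I₀.
Angle between axes 2 and 3: 79°. I₃ = 0.1253 I₀ · cos²(79°) = 0.004561 I₀.
Ratio = 0.004561 / 0.0293 = 0.1557.

I_new/I_old ≈ 0.156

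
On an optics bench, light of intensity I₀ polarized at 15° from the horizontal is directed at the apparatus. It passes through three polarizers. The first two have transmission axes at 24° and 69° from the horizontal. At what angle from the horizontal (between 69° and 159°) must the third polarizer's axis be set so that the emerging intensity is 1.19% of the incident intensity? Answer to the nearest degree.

I₁ = I₀ cos²(24° − 15°) = I₀ cos²(9°) = 0.9755 I₀.
I₂ = I₁ cos²(69° − 24°) = 0.9755 I₀ · cos²(45°) = 0.4878 I₀.
Need I₃/I₀ = 0.0119, so cos²(θ − 69°) = 0.0119 / 0.4878 = 0.0244.
θ − 69° = arccos(√0.0244) = 81.0°, giving θ ≈ 69 + 81.0 = 150.0°.

θ ≈ 150°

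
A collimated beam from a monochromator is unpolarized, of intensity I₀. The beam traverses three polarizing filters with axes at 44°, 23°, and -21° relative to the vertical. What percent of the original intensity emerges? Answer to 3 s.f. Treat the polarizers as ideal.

Unpolarized light through the first polarizer → I₁ = ½ I₀, now polarized at 44°.
I₂ = I₁ cos²(23° − 44°) = 0.5 I₀ · cos²(21°) = 0.4358 I₀.
I₃ = I₂ cos²(-21° − 23°) = 0.4358 I₀ · cos²(44°) = 0.2255 I₀.
That is 22.55% of the incident intensity.

≈ 22.5%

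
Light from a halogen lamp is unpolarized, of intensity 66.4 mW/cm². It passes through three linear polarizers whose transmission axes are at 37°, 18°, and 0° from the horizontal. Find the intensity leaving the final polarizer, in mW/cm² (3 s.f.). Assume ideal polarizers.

Unpolarized light through the first polarizer → I₁ = 66.4 mW/cm²/2 = 33.2 mW/cm², polarized at 37°.
I₂ = I₁ · cos²(19°) = 33.2 · 0.894 = 29.68 mW/cm².
I₃ = I₂ · cos²(18°) = 29.68 · 0.9045 = 26.85 mW/cm².

I ≈ 26.8 mW/cm²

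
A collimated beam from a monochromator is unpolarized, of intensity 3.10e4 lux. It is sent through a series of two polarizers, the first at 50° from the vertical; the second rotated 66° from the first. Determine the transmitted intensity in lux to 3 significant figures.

Unpolarized light through the first polarizer → I₁ = 3.10e4 lux/2 = 1.55e+04 lux, polarized at 50°.
I₂ = I₁ · cos²(66°) = 1.55e+04 · 0.1654 = 2564 lux.

I ≈ 2560 lux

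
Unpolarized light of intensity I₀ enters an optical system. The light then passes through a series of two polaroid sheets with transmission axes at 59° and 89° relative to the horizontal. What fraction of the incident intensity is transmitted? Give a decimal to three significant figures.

Unpolarized light through the first polarizer → I₁ = ½ I₀, now polarized at 59°.
I₂ = I₁ cos²(89° − 59°) = 0.5 I₀ · cos²(30°) = 0.375 I₀.
Transmitted fraction = 0.375.

≈ 0.375 I₀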